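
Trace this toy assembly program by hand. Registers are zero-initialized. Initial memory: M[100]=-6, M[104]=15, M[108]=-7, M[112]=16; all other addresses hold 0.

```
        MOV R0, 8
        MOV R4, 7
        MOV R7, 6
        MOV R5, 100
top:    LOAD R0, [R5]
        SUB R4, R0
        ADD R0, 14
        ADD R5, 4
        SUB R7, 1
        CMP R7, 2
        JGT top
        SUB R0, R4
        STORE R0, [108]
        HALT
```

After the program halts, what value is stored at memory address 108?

MOV R0, 8 → R0=8
MOV R4, 7 → R4=7
MOV R7, 6 → R7=6
MOV R5, 100 → R5=100
LOAD R0, [R5] → R0=M[100]=-6
SUB R4, R0 → R4=7-(-6)=13
ADD R0, 14 → R0=(-6)+14=8
ADD R5, 4 → R5=100+4=104
SUB R7, 1 → R7=6-1=5
CMP R7, 2  (cmp 5,2)
JGT top: taken
LOAD R0, [R5] → R0=M[104]=15
SUB R4, R0 → R4=13-15=-2
ADD R0, 14 → R0=15+14=29
ADD R5, 4 → R5=104+4=108
SUB R7, 1 → R7=5-1=4
CMP R7, 2  (cmp 4,2)
JGT top: taken
LOAD R0, [R5] → R0=M[108]=-7
SUB R4, R0 → R4=(-2)-(-7)=5
ADD R0, 14 → R0=(-7)+14=7
ADD R5, 4 → R5=108+4=112
SUB R7, 1 → R7=4-1=3
CMP R7, 2  (cmp 3,2)
JGT top: taken
LOAD R0, [R5] → R0=M[112]=16
SUB R4, R0 → R4=5-16=-11
ADD R0, 14 → R0=16+14=30
ADD R5, 4 → R5=112+4=116
SUB R7, 1 → R7=3-1=2
CMP R7, 2  (cmp 2,2)
JGT top: not taken
SUB R0, R4 → R0=30-(-11)=41
STORE R0, [108] → M[108]=41
halt.

41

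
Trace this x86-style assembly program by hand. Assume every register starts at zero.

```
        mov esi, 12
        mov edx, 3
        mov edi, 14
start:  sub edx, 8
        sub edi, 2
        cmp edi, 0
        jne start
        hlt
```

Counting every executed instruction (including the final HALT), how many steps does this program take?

32

mov esi, 12 → esi=12
mov edx, 3 → edx=3
mov edi, 14 → edi=14
sub edx, 8 → edx=3-8=-5
sub edi, 2 → edi=14-2=12
cmp edi, 0  (cmp 12,0)
jne start: taken
sub edx, 8 → edx=(-5)-8=-13
sub edi, 2 → edi=12-2=10
cmp edi, 0  (cmp 10,0)
jne start: taken
sub edx, 8 → edx=(-13)-8=-21
sub edi, 2 → edi=10-2=8
cmp edi, 0  (cmp 8,0)
jne start: taken
sub edx, 8 → edx=(-21)-8=-29
sub edi, 2 → edi=8-2=6
cmp edi, 0  (cmp 6,0)
jne start: taken
sub edx, 8 → edx=(-29)-8=-37
sub edi, 2 → edi=6-2=4
cmp edi, 0  (cmp 4,0)
jne start: taken
sub edx, 8 → edx=(-37)-8=-45
sub edi, 2 → edi=4-2=2
cmp edi, 0  (cmp 2,0)
jne start: taken
sub edx, 8 → edx=(-45)-8=-53
sub edi, 2 → edi=2-2=0
cmp edi, 0  (cmp 0,0)
jne start: not taken
halt.
Total executed instructions: 32.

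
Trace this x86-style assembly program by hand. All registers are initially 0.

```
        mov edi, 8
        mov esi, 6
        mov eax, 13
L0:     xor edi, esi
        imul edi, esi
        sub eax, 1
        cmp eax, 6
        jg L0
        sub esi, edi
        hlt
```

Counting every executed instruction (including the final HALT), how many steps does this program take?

after mov edi, 8: edi=8
after mov esi, 6: esi=6
after mov eax, 13: eax=13
after xor edi, esi: edi=8^6=14
after imul edi, esi: edi=14*6=84
after sub eax, 1: eax=13-1=12
cmp eax, 6  (cmp 12,6)
jg L0: taken
after xor edi, esi: edi=84^6=82
after imul edi, esi: edi=82*6=492
after sub eax, 1: eax=12-1=11
cmp eax, 6  (cmp 11,6)
jg L0: taken
after xor edi, esi: edi=492^6=490
after imul edi, esi: edi=490*6=2940
after sub eax, 1: eax=11-1=10
cmp eax, 6  (cmp 10,6)
jg L0: taken
after xor edi, esi: edi=2940^6=2938
after imul edi, esi: edi=2938*6=17628
after sub eax, 1: eax=10-1=9
cmp eax, 6  (cmp 9,6)
jg L0: taken
after xor edi, esi: edi=17628^6=17626
after imul edi, esi: edi=17626*6=105756
after sub eax, 1: eax=9-1=8
cmp eax, 6  (cmp 8,6)
jg L0: taken
after xor edi, esi: edi=105756^6=105754
after imul edi, esi: edi=105754*6=634524
after sub eax, 1: eax=8-1=7
cmp eax, 6  (cmp 7,6)
jg L0: taken
after xor edi, esi: edi=634524^6=634522
after imul edi, esi: edi=634522*6=3807132
after sub eax, 1: eax=7-1=6
cmp eax, 6  (cmp 6,6)
jg L0: not taken
after sub esi, edi: esi=6-3807132=-3807126
halt.
Total executed instructions: 40.

40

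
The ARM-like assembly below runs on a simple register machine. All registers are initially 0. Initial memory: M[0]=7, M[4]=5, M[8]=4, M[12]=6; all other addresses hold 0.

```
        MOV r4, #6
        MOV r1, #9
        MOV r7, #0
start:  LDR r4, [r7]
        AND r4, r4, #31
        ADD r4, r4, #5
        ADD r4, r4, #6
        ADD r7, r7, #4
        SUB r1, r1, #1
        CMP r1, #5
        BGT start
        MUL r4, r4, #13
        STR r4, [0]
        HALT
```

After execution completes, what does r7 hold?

r4=6
r1=9
r7=0
r4=M[0]=7
r4=7&31=7
r4=7+5=12
r4=12+6=18
r7=0+4=4
r1=9-1=8
CMP r1, #5  (cmp 8,5)
BGT start: taken
r4=M[4]=5
r4=5&31=5
r4=5+5=10
r4=10+6=16
r7=4+4=8
r1=8-1=7
CMP r1, #5  (cmp 7,5)
BGT start: taken
r4=M[8]=4
r4=4&31=4
r4=4+5=9
r4=9+6=15
r7=8+4=12
r1=7-1=6
CMP r1, #5  (cmp 6,5)
BGT start: taken
r4=M[12]=6
r4=6&31=6
r4=6+5=11
r4=11+6=17
r7=12+4=16
r1=6-1=5
CMP r1, #5  (cmp 5,5)
BGT start: not taken
r4=17*13=221
STR r4, [0] → M[0]=221
halt.

16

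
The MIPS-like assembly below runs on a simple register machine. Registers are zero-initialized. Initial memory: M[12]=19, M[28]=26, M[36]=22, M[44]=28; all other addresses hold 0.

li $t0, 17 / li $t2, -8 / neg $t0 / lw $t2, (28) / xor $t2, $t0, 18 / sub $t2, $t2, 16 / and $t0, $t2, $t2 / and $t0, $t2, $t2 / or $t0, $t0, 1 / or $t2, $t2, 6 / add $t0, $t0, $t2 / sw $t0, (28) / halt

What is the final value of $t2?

-17

$t0=17
$t2=-8
$t0=-(17)=-17
$t2=M[28]=26
$t2=(-17)^18=-3
$t2=(-3)-16=-19
$t0=(-19)&(-19)=-19
$t0=(-19)&(-19)=-19
$t0=(-19)|1=-19
$t2=(-19)|6=-17
$t0=(-19)+(-17)=-36
sw $t0, (28) → M[28]=-36
halt.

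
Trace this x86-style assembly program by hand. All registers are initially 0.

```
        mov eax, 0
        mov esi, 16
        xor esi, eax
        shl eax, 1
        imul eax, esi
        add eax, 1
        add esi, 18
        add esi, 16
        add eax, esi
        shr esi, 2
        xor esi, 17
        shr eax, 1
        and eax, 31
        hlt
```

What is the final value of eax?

25

eax=0
esi=16
esi=16^0=16
eax=0<<1=0
eax=0*16=0
eax=0+1=1
esi=16+18=34
esi=34+16=50
eax=1+50=51
esi=50>>2=12
esi=12^17=29
eax=51>>1=25
eax=25&31=25
halt.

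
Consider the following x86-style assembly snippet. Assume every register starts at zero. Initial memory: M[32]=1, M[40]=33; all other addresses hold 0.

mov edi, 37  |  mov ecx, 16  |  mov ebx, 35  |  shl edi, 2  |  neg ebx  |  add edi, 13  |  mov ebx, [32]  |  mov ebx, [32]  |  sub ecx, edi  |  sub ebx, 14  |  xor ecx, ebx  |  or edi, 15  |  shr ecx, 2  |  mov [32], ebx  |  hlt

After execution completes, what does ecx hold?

after mov edi, 37: edi=37
after mov ecx, 16: ecx=16
after mov ebx, 35: ebx=35
after shl edi, 2: edi=37<<2=148
after neg ebx: ebx=-(35)=-35
after add edi, 13: edi=148+13=161
after mov ebx, [32]: ebx=M[32]=1
after mov ebx, [32]: ebx=M[32]=1
after sub ecx, edi: ecx=16-161=-145
after sub ebx, 14: ebx=1-14=-13
after xor ecx, ebx: ecx=(-145)^(-13)=156
after or edi, 15: edi=161|15=175
after shr ecx, 2: ecx=156>>2=39
mov [32], ebx → M[32]=-13
halt.

39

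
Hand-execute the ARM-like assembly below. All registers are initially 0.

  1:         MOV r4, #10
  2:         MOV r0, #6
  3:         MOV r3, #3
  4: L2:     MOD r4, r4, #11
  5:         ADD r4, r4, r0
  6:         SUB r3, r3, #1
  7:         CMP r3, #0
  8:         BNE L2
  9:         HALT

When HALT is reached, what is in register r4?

6

after MOV r4, #10: r4=10
after MOV r0, #6: r0=6
after MOV r3, #3: r3=3
after MOD r4, r4, #11: r4=10%11=10
after ADD r4, r4, r0: r4=10+6=16
after SUB r3, r3, #1: r3=3-1=2
CMP r3, #0  (cmp 2,0)
BNE L2: taken
after MOD r4, r4, #11: r4=16%11=5
after ADD r4, r4, r0: r4=5+6=11
after SUB r3, r3, #1: r3=2-1=1
CMP r3, #0  (cmp 1,0)
BNE L2: taken
after MOD r4, r4, #11: r4=11%11=0
after ADD r4, r4, r0: r4=0+6=6
after SUB r3, r3, #1: r3=1-1=0
CMP r3, #0  (cmp 0,0)
BNE L2: not taken
halt.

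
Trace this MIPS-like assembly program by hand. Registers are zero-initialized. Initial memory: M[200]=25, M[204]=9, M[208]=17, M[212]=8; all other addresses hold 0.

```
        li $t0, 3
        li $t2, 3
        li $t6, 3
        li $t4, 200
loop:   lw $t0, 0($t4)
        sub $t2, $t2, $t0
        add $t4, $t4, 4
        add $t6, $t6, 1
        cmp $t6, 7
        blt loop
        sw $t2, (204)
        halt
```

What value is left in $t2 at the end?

-56

$t0=3
$t2=3
$t6=3
$t4=200
$t0=M[200]=25
$t2=3-25=-22
$t4=200+4=204
$t6=3+1=4
cmp $t6, 7  (cmp 4,7)
blt loop: taken
$t0=M[204]=9
$t2=(-22)-9=-31
$t4=204+4=208
$t6=4+1=5
cmp $t6, 7  (cmp 5,7)
blt loop: taken
$t0=M[208]=17
$t2=(-31)-17=-48
$t4=208+4=212
$t6=5+1=6
cmp $t6, 7  (cmp 6,7)
blt loop: taken
$t0=M[212]=8
$t2=(-48)-8=-56
$t4=212+4=216
$t6=6+1=7
cmp $t6, 7  (cmp 7,7)
blt loop: not taken
sw $t2, (204) → M[204]=-56
halt.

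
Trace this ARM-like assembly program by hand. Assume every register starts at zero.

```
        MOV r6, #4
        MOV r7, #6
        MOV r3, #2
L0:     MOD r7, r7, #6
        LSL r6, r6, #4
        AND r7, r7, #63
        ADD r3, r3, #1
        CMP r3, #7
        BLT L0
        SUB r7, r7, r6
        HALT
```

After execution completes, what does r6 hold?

r6=4
r7=6
r3=2
r7=6%6=0
r6=4<<4=64
r7=0&63=0
r3=2+1=3
CMP r3, #7  (cmp 3,7)
BLT L0: taken
r7=0%6=0
r6=64<<4=1024
r7=0&63=0
r3=3+1=4
CMP r3, #7  (cmp 4,7)
BLT L0: taken
r7=0%6=0
r6=1024<<4=16384
r7=0&63=0
r3=4+1=5
CMP r3, #7  (cmp 5,7)
BLT L0: taken
r7=0%6=0
r6=16384<<4=262144
r7=0&63=0
r3=5+1=6
CMP r3, #7  (cmp 6,7)
BLT L0: taken
r7=0%6=0
r6=262144<<4=4194304
r7=0&63=0
r3=6+1=7
CMP r3, #7  (cmp 7,7)
BLT L0: not taken
r7=0-4194304=-4194304
halt.

4194304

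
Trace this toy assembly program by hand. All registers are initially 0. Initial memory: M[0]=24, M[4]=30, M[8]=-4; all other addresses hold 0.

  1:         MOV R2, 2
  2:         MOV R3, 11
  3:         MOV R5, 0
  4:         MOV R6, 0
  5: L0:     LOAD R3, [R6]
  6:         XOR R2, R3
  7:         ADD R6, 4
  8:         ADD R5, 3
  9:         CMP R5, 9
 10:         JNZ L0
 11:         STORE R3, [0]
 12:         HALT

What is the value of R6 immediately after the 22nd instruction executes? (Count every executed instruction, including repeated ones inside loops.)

R2=2
R3=11
R5=0
R6=0
R3=M[0]=24
R2=2^24=26
R6=0+4=4
R5=0+3=3
CMP R5, 9  (cmp 3,9)
JNZ L0: taken
R3=M[4]=30
R2=26^30=4
R6=4+4=8
R5=3+3=6
CMP R5, 9  (cmp 6,9)
JNZ L0: taken
R3=M[8]=-4
R2=4^(-4)=-8
R6=8+4=12
R5=6+3=9
CMP R5, 9  (cmp 9,9)
JNZ L0: not taken
After step 22: R6 = 12.

12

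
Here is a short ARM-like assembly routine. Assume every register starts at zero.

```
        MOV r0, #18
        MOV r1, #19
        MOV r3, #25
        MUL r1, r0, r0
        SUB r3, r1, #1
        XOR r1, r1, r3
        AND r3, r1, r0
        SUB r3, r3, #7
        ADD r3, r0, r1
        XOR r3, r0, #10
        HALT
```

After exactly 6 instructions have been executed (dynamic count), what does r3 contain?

323

r0=18
r1=19
r3=25
r1=18*18=324
r3=324-1=323
r1=324^323=7
After step 6: r3 = 323.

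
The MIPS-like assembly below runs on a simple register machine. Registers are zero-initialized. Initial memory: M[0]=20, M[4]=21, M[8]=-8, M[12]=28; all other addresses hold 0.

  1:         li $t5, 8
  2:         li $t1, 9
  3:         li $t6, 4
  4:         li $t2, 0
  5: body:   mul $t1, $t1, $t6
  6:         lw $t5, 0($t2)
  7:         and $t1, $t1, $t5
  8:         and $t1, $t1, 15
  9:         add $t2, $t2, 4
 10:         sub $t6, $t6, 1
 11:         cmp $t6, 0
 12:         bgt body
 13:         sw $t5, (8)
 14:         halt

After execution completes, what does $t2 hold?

after li $t5, 8: $t5=8
after li $t1, 9: $t1=9
after li $t6, 4: $t6=4
after li $t2, 0: $t2=0
after mul $t1, $t1, $t6: $t1=9*4=36
after lw $t5, 0($t2): $t5=M[0]=20
after and $t1, $t1, $t5: $t1=36&20=4
after and $t1, $t1, 15: $t1=4&15=4
after add $t2, $t2, 4: $t2=0+4=4
after sub $t6, $t6, 1: $t6=4-1=3
cmp $t6, 0  (cmp 3,0)
bgt body: taken
after mul $t1, $t1, $t6: $t1=4*3=12
after lw $t5, 0($t2): $t5=M[4]=21
after and $t1, $t1, $t5: $t1=12&21=4
after and $t1, $t1, 15: $t1=4&15=4
after add $t2, $t2, 4: $t2=4+4=8
after sub $t6, $t6, 1: $t6=3-1=2
cmp $t6, 0  (cmp 2,0)
bgt body: taken
after mul $t1, $t1, $t6: $t1=4*2=8
after lw $t5, 0($t2): $t5=M[8]=-8
after and $t1, $t1, $t5: $t1=8&(-8)=8
after and $t1, $t1, 15: $t1=8&15=8
after add $t2, $t2, 4: $t2=8+4=12
after sub $t6, $t6, 1: $t6=2-1=1
cmp $t6, 0  (cmp 1,0)
bgt body: taken
after mul $t1, $t1, $t6: $t1=8*1=8
after lw $t5, 0($t2): $t5=M[12]=28
after and $t1, $t1, $t5: $t1=8&28=8
after and $t1, $t1, 15: $t1=8&15=8
after add $t2, $t2, 4: $t2=12+4=16
after sub $t6, $t6, 1: $t6=1-1=0
cmp $t6, 0  (cmp 0,0)
bgt body: not taken
sw $t5, (8) → M[8]=28
halt.

16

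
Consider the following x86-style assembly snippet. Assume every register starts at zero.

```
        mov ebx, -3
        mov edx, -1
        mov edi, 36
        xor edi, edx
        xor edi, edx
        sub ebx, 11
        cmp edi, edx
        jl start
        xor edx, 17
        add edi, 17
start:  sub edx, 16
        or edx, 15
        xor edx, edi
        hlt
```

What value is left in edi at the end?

53

after mov ebx, -3: ebx=-3
after mov edx, -1: edx=-1
after mov edi, 36: edi=36
after xor edi, edx: edi=36^(-1)=-37
after xor edi, edx: edi=(-37)^(-1)=36
after sub ebx, 11: ebx=(-3)-11=-14
cmp edi, edx  (cmp 36,-1)
jl start: not taken
after xor edx, 17: edx=(-1)^17=-18
after add edi, 17: edi=36+17=53
after sub edx, 16: edx=(-18)-16=-34
after or edx, 15: edx=(-34)|15=-33
after xor edx, edi: edx=(-33)^53=-22
halt.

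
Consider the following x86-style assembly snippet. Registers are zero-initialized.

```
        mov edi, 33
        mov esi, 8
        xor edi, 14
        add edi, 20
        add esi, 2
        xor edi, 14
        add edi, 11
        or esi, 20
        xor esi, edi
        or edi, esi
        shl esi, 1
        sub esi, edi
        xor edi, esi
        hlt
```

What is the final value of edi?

112

edi=33
esi=8
edi=33^14=47
edi=47+20=67
esi=8+2=10
edi=67^14=77
edi=77+11=88
esi=10|20=30
esi=30^88=70
edi=88|70=94
esi=70<<1=140
esi=140-94=46
edi=94^46=112
halt.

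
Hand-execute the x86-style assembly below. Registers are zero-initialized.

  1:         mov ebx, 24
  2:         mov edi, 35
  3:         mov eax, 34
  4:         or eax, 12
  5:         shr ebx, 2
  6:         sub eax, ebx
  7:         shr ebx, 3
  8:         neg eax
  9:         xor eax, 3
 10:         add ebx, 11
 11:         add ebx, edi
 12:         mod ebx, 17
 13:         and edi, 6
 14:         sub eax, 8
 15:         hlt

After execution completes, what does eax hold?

-45

ebx=24
edi=35
eax=34
eax=34|12=46
ebx=24>>2=6
eax=46-6=40
ebx=6>>3=0
eax=-(40)=-40
eax=(-40)^3=-37
ebx=0+11=11
ebx=11+35=46
ebx=46%17=12
edi=35&6=2
eax=(-37)-8=-45
halt.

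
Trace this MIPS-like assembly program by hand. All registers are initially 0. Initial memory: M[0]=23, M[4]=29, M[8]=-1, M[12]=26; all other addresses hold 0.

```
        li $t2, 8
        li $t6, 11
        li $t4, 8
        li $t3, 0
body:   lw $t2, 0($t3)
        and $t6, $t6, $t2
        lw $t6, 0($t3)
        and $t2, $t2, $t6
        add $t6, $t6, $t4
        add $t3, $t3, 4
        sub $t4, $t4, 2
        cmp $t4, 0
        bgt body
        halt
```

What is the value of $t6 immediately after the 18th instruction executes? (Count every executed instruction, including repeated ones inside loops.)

after li $t2, 8: $t2=8
after li $t6, 11: $t6=11
after li $t4, 8: $t4=8
after li $t3, 0: $t3=0
after lw $t2, 0($t3): $t2=M[0]=23
after and $t6, $t6, $t2: $t6=11&23=3
after lw $t6, 0($t3): $t6=M[0]=23
after and $t2, $t2, $t6: $t2=23&23=23
after add $t6, $t6, $t4: $t6=23+8=31
after add $t3, $t3, 4: $t3=0+4=4
after sub $t4, $t4, 2: $t4=8-2=6
cmp $t4, 0  (cmp 6,0)
bgt body: taken
after lw $t2, 0($t3): $t2=M[4]=29
after and $t6, $t6, $t2: $t6=31&29=29
after lw $t6, 0($t3): $t6=M[4]=29
after and $t2, $t2, $t6: $t2=29&29=29
after add $t6, $t6, $t4: $t6=29+6=35
After step 18: $t6 = 35.

35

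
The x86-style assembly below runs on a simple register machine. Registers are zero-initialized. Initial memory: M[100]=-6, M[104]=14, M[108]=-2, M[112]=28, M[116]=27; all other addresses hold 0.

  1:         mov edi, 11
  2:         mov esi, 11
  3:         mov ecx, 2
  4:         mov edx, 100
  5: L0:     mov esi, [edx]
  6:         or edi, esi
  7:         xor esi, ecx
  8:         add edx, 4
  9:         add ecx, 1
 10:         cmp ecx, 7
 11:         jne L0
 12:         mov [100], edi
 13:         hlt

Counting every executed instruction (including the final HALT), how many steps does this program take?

41

mov edi, 11 → edi=11
mov esi, 11 → esi=11
mov ecx, 2 → ecx=2
mov edx, 100 → edx=100
mov esi, [edx] → esi=M[100]=-6
or edi, esi → edi=11|(-6)=-5
xor esi, ecx → esi=(-6)^2=-8
add edx, 4 → edx=100+4=104
add ecx, 1 → ecx=2+1=3
cmp ecx, 7  (cmp 3,7)
jne L0: taken
mov esi, [edx] → esi=M[104]=14
or edi, esi → edi=(-5)|14=-1
xor esi, ecx → esi=14^3=13
add edx, 4 → edx=104+4=108
add ecx, 1 → ecx=3+1=4
cmp ecx, 7  (cmp 4,7)
jne L0: taken
mov esi, [edx] → esi=M[108]=-2
or edi, esi → edi=(-1)|(-2)=-1
xor esi, ecx → esi=(-2)^4=-6
add edx, 4 → edx=108+4=112
add ecx, 1 → ecx=4+1=5
cmp ecx, 7  (cmp 5,7)
jne L0: taken
mov esi, [edx] → esi=M[112]=28
or edi, esi → edi=(-1)|28=-1
xor esi, ecx → esi=28^5=25
add edx, 4 → edx=112+4=116
add ecx, 1 → ecx=5+1=6
cmp ecx, 7  (cmp 6,7)
jne L0: taken
mov esi, [edx] → esi=M[116]=27
or edi, esi → edi=(-1)|27=-1
xor esi, ecx → esi=27^6=29
add edx, 4 → edx=116+4=120
add ecx, 1 → ecx=6+1=7
cmp ecx, 7  (cmp 7,7)
jne L0: not taken
mov [100], edi → M[100]=-1
halt.
Total executed instructions: 41.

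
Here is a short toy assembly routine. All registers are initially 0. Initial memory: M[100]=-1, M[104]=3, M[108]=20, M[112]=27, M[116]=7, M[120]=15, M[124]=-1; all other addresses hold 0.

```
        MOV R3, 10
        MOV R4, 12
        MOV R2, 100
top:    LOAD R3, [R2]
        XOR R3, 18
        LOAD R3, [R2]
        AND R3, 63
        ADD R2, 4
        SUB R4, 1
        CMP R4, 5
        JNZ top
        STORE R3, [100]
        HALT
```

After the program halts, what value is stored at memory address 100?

R3=10
R4=12
R2=100
R3=M[100]=-1
R3=(-1)^18=-19
R3=M[100]=-1
R3=(-1)&63=63
R2=100+4=104
R4=12-1=11
CMP R4, 5  (cmp 11,5)
JNZ top: taken
R3=M[104]=3
R3=3^18=17
R3=M[104]=3
R3=3&63=3
R2=104+4=108
R4=11-1=10
CMP R4, 5  (cmp 10,5)
JNZ top: taken
R3=M[108]=20
R3=20^18=6
R3=M[108]=20
R3=20&63=20
R2=108+4=112
R4=10-1=9
CMP R4, 5  (cmp 9,5)
JNZ top: taken
R3=M[112]=27
R3=27^18=9
R3=M[112]=27
R3=27&63=27
R2=112+4=116
R4=9-1=8
CMP R4, 5  (cmp 8,5)
JNZ top: taken
R3=M[116]=7
R3=7^18=21
R3=M[116]=7
R3=7&63=7
R2=116+4=120
R4=8-1=7
CMP R4, 5  (cmp 7,5)
JNZ top: taken
R3=M[120]=15
R3=15^18=29
R3=M[120]=15
R3=15&63=15
R2=120+4=124
R4=7-1=6
CMP R4, 5  (cmp 6,5)
JNZ top: taken
R3=M[124]=-1
R3=(-1)^18=-19
R3=M[124]=-1
R3=(-1)&63=63
R2=124+4=128
R4=6-1=5
CMP R4, 5  (cmp 5,5)
JNZ top: not taken
STORE R3, [100] → M[100]=63
halt.

63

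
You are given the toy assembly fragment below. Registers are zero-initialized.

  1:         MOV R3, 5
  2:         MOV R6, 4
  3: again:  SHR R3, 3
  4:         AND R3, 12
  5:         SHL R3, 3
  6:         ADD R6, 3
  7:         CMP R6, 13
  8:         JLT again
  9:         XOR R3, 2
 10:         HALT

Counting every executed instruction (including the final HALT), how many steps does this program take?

22

R3=5
R6=4
R3=5>>3=0
R3=0&12=0
R3=0<<3=0
R6=4+3=7
CMP R6, 13  (cmp 7,13)
JLT again: taken
R3=0>>3=0
R3=0&12=0
R3=0<<3=0
R6=7+3=10
CMP R6, 13  (cmp 10,13)
JLT again: taken
R3=0>>3=0
R3=0&12=0
R3=0<<3=0
R6=10+3=13
CMP R6, 13  (cmp 13,13)
JLT again: not taken
R3=0^2=2
halt.
Total executed instructions: 22.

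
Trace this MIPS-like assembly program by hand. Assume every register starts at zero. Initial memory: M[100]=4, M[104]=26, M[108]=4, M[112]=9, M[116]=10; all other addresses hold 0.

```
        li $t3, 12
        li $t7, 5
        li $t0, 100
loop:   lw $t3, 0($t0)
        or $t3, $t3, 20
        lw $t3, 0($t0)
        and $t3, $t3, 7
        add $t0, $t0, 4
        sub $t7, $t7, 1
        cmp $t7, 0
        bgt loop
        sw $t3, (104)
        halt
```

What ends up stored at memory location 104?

$t3=12
$t7=5
$t0=100
$t3=M[100]=4
$t3=4|20=20
$t3=M[100]=4
$t3=4&7=4
$t0=100+4=104
$t7=5-1=4
cmp $t7, 0  (cmp 4,0)
bgt loop: taken
$t3=M[104]=26
$t3=26|20=30
$t3=M[104]=26
$t3=26&7=2
$t0=104+4=108
$t7=4-1=3
cmp $t7, 0  (cmp 3,0)
bgt loop: taken
$t3=M[108]=4
$t3=4|20=20
$t3=M[108]=4
$t3=4&7=4
$t0=108+4=112
$t7=3-1=2
cmp $t7, 0  (cmp 2,0)
bgt loop: taken
$t3=M[112]=9
$t3=9|20=29
$t3=M[112]=9
$t3=9&7=1
$t0=112+4=116
$t7=2-1=1
cmp $t7, 0  (cmp 1,0)
bgt loop: taken
$t3=M[116]=10
$t3=10|20=30
$t3=M[116]=10
$t3=10&7=2
$t0=116+4=120
$t7=1-1=0
cmp $t7, 0  (cmp 0,0)
bgt loop: not taken
sw $t3, (104) → M[104]=2
halt.

2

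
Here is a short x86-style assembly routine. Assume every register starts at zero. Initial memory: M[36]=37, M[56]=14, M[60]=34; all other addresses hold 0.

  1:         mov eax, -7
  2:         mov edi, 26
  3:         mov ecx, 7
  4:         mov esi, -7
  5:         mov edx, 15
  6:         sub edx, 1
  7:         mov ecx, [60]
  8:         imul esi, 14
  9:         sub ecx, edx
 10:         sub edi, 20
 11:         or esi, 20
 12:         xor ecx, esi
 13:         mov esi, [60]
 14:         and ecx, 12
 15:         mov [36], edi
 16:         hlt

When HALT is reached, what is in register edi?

mov eax, -7 → eax=-7
mov edi, 26 → edi=26
mov ecx, 7 → ecx=7
mov esi, -7 → esi=-7
mov edx, 15 → edx=15
sub edx, 1 → edx=15-1=14
mov ecx, [60] → ecx=M[60]=34
imul esi, 14 → esi=(-7)*14=-98
sub ecx, edx → ecx=34-14=20
sub edi, 20 → edi=26-20=6
or esi, 20 → esi=(-98)|20=-98
xor ecx, esi → ecx=20^(-98)=-118
mov esi, [60] → esi=M[60]=34
and ecx, 12 → ecx=(-118)&12=8
mov [36], edi → M[36]=6
halt.

6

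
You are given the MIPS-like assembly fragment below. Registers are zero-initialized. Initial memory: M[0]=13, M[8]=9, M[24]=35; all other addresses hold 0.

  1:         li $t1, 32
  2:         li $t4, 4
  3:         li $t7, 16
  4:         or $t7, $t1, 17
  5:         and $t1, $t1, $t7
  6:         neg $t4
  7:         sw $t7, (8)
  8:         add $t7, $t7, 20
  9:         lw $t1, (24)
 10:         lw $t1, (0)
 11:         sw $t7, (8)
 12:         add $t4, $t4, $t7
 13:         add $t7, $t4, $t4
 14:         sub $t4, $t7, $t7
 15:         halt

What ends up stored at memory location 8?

$t1=32
$t4=4
$t7=16
$t7=32|17=49
$t1=32&49=32
$t4=-(4)=-4
sw $t7, (8) → M[8]=49
$t7=49+20=69
$t1=M[24]=35
$t1=M[0]=13
sw $t7, (8) → M[8]=69
$t4=(-4)+69=65
$t7=65+65=130
$t4=130-130=0
halt.

69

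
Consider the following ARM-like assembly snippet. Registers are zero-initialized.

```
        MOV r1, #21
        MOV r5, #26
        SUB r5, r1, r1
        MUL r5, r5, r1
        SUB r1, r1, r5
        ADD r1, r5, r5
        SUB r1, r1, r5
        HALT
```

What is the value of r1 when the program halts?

r1=21
r5=26
r5=21-21=0
r5=0*21=0
r1=21-0=21
r1=0+0=0
r1=0-0=0
halt.

0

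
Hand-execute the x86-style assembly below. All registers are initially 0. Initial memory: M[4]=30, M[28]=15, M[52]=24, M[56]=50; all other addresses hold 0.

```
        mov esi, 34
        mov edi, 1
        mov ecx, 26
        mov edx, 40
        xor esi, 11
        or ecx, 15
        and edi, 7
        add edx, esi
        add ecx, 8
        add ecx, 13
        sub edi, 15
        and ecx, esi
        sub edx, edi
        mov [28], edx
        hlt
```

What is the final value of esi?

41

after mov esi, 34: esi=34
after mov edi, 1: edi=1
after mov ecx, 26: ecx=26
after mov edx, 40: edx=40
after xor esi, 11: esi=34^11=41
after or ecx, 15: ecx=26|15=31
after and edi, 7: edi=1&7=1
after add edx, esi: edx=40+41=81
after add ecx, 8: ecx=31+8=39
after add ecx, 13: ecx=39+13=52
after sub edi, 15: edi=1-15=-14
after and ecx, esi: ecx=52&41=32
after sub edx, edi: edx=81-(-14)=95
mov [28], edx → M[28]=95
halt.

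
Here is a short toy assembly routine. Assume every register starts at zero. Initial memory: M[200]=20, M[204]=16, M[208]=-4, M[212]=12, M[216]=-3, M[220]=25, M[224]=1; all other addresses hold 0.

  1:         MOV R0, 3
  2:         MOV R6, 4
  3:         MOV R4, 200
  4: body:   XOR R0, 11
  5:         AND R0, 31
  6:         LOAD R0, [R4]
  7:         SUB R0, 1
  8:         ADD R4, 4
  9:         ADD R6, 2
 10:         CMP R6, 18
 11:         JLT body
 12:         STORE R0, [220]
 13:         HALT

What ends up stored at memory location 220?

0

after MOV R0, 3: R0=3
after MOV R6, 4: R6=4
after MOV R4, 200: R4=200
after XOR R0, 11: R0=3^11=8
after AND R0, 31: R0=8&31=8
after LOAD R0, [R4]: R0=M[200]=20
after SUB R0, 1: R0=20-1=19
after ADD R4, 4: R4=200+4=204
after ADD R6, 2: R6=4+2=6
CMP R6, 18  (cmp 6,18)
JLT body: taken
after XOR R0, 11: R0=19^11=24
after AND R0, 31: R0=24&31=24
after LOAD R0, [R4]: R0=M[204]=16
after SUB R0, 1: R0=16-1=15
after ADD R4, 4: R4=204+4=208
after ADD R6, 2: R6=6+2=8
CMP R6, 18  (cmp 8,18)
JLT body: taken
after XOR R0, 11: R0=15^11=4
after AND R0, 31: R0=4&31=4
after LOAD R0, [R4]: R0=M[208]=-4
after SUB R0, 1: R0=(-4)-1=-5
after ADD R4, 4: R4=208+4=212
after ADD R6, 2: R6=8+2=10
CMP R6, 18  (cmp 10,18)
JLT body: taken
after XOR R0, 11: R0=(-5)^11=-16
after AND R0, 31: R0=(-16)&31=16
after LOAD R0, [R4]: R0=M[212]=12
after SUB R0, 1: R0=12-1=11
after ADD R4, 4: R4=212+4=216
after ADD R6, 2: R6=10+2=12
CMP R6, 18  (cmp 12,18)
JLT body: taken
after XOR R0, 11: R0=11^11=0
after AND R0, 31: R0=0&31=0
after LOAD R0, [R4]: R0=M[216]=-3
after SUB R0, 1: R0=(-3)-1=-4
after ADD R4, 4: R4=216+4=220
after ADD R6, 2: R6=12+2=14
CMP R6, 18  (cmp 14,18)
JLT body: taken
after XOR R0, 11: R0=(-4)^11=-9
after AND R0, 31: R0=(-9)&31=23
after LOAD R0, [R4]: R0=M[220]=25
after SUB R0, 1: R0=25-1=24
after ADD R4, 4: R4=220+4=224
after ADD R6, 2: R6=14+2=16
CMP R6, 18  (cmp 16,18)
JLT body: taken
after XOR R0, 11: R0=24^11=19
after AND R0, 31: R0=19&31=19
after LOAD R0, [R4]: R0=M[224]=1
after SUB R0, 1: R0=1-1=0
after ADD R4, 4: R4=224+4=228
after ADD R6, 2: R6=16+2=18
CMP R6, 18  (cmp 18,18)
JLT body: not taken
STORE R0, [220] → M[220]=0
halt.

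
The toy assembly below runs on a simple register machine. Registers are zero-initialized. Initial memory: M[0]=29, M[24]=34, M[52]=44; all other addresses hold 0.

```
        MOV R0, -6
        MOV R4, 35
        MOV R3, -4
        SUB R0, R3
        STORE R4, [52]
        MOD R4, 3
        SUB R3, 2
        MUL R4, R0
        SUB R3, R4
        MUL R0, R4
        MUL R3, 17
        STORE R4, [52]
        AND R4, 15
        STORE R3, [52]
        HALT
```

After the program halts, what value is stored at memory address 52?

-34

R0=-6
R4=35
R3=-4
R0=(-6)-(-4)=-2
STORE R4, [52] → M[52]=35
R4=35%3=2
R3=(-4)-2=-6
R4=2*(-2)=-4
R3=(-6)-(-4)=-2
R0=(-2)*(-4)=8
R3=(-2)*17=-34
STORE R4, [52] → M[52]=-4
R4=(-4)&15=12
STORE R3, [52] → M[52]=-34
halt.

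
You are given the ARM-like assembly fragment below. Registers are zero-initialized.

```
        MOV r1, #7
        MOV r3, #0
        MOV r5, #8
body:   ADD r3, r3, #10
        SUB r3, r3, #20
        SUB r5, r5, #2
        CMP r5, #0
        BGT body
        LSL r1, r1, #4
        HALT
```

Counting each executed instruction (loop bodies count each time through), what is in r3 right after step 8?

after MOV r1, #7: r1=7
after MOV r3, #0: r3=0
after MOV r5, #8: r5=8
after ADD r3, r3, #10: r3=0+10=10
after SUB r3, r3, #20: r3=10-20=-10
after SUB r5, r5, #2: r5=8-2=6
CMP r5, #0  (cmp 6,0)
BGT body: taken
After step 8: r3 = -10.

-10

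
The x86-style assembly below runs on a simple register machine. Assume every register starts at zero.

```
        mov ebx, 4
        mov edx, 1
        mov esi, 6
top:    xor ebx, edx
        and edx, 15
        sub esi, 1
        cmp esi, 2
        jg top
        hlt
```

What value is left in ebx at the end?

4

ebx=4
edx=1
esi=6
ebx=4^1=5
edx=1&15=1
esi=6-1=5
cmp esi, 2  (cmp 5,2)
jg top: taken
ebx=5^1=4
edx=1&15=1
esi=5-1=4
cmp esi, 2  (cmp 4,2)
jg top: taken
ebx=4^1=5
edx=1&15=1
esi=4-1=3
cmp esi, 2  (cmp 3,2)
jg top: taken
ebx=5^1=4
edx=1&15=1
esi=3-1=2
cmp esi, 2  (cmp 2,2)
jg top: not taken
halt.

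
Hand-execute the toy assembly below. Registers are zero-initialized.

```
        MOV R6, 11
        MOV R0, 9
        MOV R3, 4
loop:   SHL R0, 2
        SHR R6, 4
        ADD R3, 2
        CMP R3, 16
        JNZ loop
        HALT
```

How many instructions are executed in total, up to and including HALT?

34

R6=11
R0=9
R3=4
R0=9<<2=36
R6=11>>4=0
R3=4+2=6
CMP R3, 16  (cmp 6,16)
JNZ loop: taken
R0=36<<2=144
R6=0>>4=0
R3=6+2=8
CMP R3, 16  (cmp 8,16)
JNZ loop: taken
R0=144<<2=576
R6=0>>4=0
R3=8+2=10
CMP R3, 16  (cmp 10,16)
JNZ loop: taken
R0=576<<2=2304
R6=0>>4=0
R3=10+2=12
CMP R3, 16  (cmp 12,16)
JNZ loop: taken
R0=2304<<2=9216
R6=0>>4=0
R3=12+2=14
CMP R3, 16  (cmp 14,16)
JNZ loop: taken
R0=9216<<2=36864
R6=0>>4=0
R3=14+2=16
CMP R3, 16  (cmp 16,16)
JNZ loop: not taken
halt.
Total executed instructions: 34.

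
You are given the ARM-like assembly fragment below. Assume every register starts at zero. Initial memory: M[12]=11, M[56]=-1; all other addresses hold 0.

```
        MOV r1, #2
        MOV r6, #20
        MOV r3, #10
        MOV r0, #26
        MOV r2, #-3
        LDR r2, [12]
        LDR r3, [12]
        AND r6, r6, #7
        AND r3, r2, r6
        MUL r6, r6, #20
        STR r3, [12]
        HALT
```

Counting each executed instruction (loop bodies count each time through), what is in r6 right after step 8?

4

after MOV r1, #2: r1=2
after MOV r6, #20: r6=20
after MOV r3, #10: r3=10
after MOV r0, #26: r0=26
after MOV r2, #-3: r2=-3
after LDR r2, [12]: r2=M[12]=11
after LDR r3, [12]: r3=M[12]=11
after AND r6, r6, #7: r6=20&7=4
After step 8: r6 = 4.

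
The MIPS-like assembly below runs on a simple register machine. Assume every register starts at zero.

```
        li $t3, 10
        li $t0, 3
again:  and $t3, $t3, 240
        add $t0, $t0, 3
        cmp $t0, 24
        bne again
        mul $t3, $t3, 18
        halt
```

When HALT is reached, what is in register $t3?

0

$t3=10
$t0=3
$t3=10&240=0
$t0=3+3=6
cmp $t0, 24  (cmp 6,24)
bne again: taken
$t3=0&240=0
$t0=6+3=9
cmp $t0, 24  (cmp 9,24)
bne again: taken
$t3=0&240=0
$t0=9+3=12
cmp $t0, 24  (cmp 12,24)
bne again: taken
$t3=0&240=0
$t0=12+3=15
cmp $t0, 24  (cmp 15,24)
bne again: taken
$t3=0&240=0
$t0=15+3=18
cmp $t0, 24  (cmp 18,24)
bne again: taken
$t3=0&240=0
$t0=18+3=21
cmp $t0, 24  (cmp 21,24)
bne again: taken
$t3=0&240=0
$t0=21+3=24
cmp $t0, 24  (cmp 24,24)
bne again: not taken
$t3=0*18=0
halt.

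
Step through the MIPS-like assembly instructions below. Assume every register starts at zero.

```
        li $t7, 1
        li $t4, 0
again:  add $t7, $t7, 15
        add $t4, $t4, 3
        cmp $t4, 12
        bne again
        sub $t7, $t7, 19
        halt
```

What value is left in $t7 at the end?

$t7=1
$t4=0
$t7=1+15=16
$t4=0+3=3
cmp $t4, 12  (cmp 3,12)
bne again: taken
$t7=16+15=31
$t4=3+3=6
cmp $t4, 12  (cmp 6,12)
bne again: taken
$t7=31+15=46
$t4=6+3=9
cmp $t4, 12  (cmp 9,12)
bne again: taken
$t7=46+15=61
$t4=9+3=12
cmp $t4, 12  (cmp 12,12)
bne again: not taken
$t7=61-19=42
halt.

42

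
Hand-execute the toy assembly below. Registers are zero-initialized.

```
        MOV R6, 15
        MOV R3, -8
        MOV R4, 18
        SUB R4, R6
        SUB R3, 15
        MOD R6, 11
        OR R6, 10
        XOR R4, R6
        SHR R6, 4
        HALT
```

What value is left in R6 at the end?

0

R6=15
R3=-8
R4=18
R4=18-15=3
R3=(-8)-15=-23
R6=15%11=4
R6=4|10=14
R4=3^14=13
R6=14>>4=0
halt.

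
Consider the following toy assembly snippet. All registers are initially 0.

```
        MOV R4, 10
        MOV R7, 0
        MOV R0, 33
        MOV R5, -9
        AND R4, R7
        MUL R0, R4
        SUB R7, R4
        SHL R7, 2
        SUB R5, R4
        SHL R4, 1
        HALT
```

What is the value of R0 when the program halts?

0

R4=10
R7=0
R0=33
R5=-9
R4=10&0=0
R0=33*0=0
R7=0-0=0
R7=0<<2=0
R5=(-9)-0=-9
R4=0<<1=0
halt.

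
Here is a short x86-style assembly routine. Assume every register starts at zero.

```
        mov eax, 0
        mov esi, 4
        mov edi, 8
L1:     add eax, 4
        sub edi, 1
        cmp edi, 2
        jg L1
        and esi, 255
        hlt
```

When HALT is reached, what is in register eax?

after mov eax, 0: eax=0
after mov esi, 4: esi=4
after mov edi, 8: edi=8
after add eax, 4: eax=0+4=4
after sub edi, 1: edi=8-1=7
cmp edi, 2  (cmp 7,2)
jg L1: taken
after add eax, 4: eax=4+4=8
after sub edi, 1: edi=7-1=6
cmp edi, 2  (cmp 6,2)
jg L1: taken
after add eax, 4: eax=8+4=12
after sub edi, 1: edi=6-1=5
cmp edi, 2  (cmp 5,2)
jg L1: taken
after add eax, 4: eax=12+4=16
after sub edi, 1: edi=5-1=4
cmp edi, 2  (cmp 4,2)
jg L1: taken
after add eax, 4: eax=16+4=20
after sub edi, 1: edi=4-1=3
cmp edi, 2  (cmp 3,2)
jg L1: taken
after add eax, 4: eax=20+4=24
after sub edi, 1: edi=3-1=2
cmp edi, 2  (cmp 2,2)
jg L1: not taken
after and esi, 255: esi=4&255=4
halt.

24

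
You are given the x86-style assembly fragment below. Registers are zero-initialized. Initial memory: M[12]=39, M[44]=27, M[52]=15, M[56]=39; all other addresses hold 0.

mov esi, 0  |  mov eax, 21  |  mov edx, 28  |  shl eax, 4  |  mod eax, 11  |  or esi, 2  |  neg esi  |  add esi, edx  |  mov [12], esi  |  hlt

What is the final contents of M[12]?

after mov esi, 0: esi=0
after mov eax, 21: eax=21
after mov edx, 28: edx=28
after shl eax, 4: eax=21<<4=336
after mod eax, 11: eax=336%11=6
after or esi, 2: esi=0|2=2
after neg esi: esi=-(2)=-2
after add esi, edx: esi=(-2)+28=26
mov [12], esi → M[12]=26
halt.

26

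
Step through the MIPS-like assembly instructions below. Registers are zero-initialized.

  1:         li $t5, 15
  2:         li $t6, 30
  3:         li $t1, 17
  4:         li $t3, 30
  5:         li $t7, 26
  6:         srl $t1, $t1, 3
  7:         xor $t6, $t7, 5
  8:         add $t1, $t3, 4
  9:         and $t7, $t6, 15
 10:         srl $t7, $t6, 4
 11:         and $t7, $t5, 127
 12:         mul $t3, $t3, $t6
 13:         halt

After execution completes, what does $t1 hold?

li $t5, 15 → $t5=15
li $t6, 30 → $t6=30
li $t1, 17 → $t1=17
li $t3, 30 → $t3=30
li $t7, 26 → $t7=26
srl $t1, $t1, 3 → $t1=17>>3=2
xor $t6, $t7, 5 → $t6=26^5=31
add $t1, $t3, 4 → $t1=30+4=34
and $t7, $t6, 15 → $t7=31&15=15
srl $t7, $t6, 4 → $t7=31>>4=1
and $t7, $t5, 127 → $t7=15&127=15
mul $t3, $t3, $t6 → $t3=30*31=930
halt.

34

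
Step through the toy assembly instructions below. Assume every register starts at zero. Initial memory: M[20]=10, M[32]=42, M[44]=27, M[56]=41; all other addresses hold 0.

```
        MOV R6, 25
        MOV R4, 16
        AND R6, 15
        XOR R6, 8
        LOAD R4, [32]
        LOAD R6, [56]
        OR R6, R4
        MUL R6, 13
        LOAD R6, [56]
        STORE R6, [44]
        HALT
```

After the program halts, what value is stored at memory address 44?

41

R6=25
R4=16
R6=25&15=9
R6=9^8=1
R4=M[32]=42
R6=M[56]=41
R6=41|42=43
R6=43*13=559
R6=M[56]=41
STORE R6, [44] → M[44]=41
halt.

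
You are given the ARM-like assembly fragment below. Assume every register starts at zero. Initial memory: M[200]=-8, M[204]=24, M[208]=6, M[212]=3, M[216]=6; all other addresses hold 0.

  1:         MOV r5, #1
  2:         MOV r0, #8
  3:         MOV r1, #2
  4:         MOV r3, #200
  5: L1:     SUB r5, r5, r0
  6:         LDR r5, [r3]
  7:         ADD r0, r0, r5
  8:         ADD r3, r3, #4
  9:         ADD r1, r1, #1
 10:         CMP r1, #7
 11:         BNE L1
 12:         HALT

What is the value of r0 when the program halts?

39

MOV r5, #1 → r5=1
MOV r0, #8 → r0=8
MOV r1, #2 → r1=2
MOV r3, #200 → r3=200
SUB r5, r5, r0 → r5=1-8=-7
LDR r5, [r3] → r5=M[200]=-8
ADD r0, r0, r5 → r0=8+(-8)=0
ADD r3, r3, #4 → r3=200+4=204
ADD r1, r1, #1 → r1=2+1=3
CMP r1, #7  (cmp 3,7)
BNE L1: taken
SUB r5, r5, r0 → r5=(-8)-0=-8
LDR r5, [r3] → r5=M[204]=24
ADD r0, r0, r5 → r0=0+24=24
ADD r3, r3, #4 → r3=204+4=208
ADD r1, r1, #1 → r1=3+1=4
CMP r1, #7  (cmp 4,7)
BNE L1: taken
SUB r5, r5, r0 → r5=24-24=0
LDR r5, [r3] → r5=M[208]=6
ADD r0, r0, r5 → r0=24+6=30
ADD r3, r3, #4 → r3=208+4=212
ADD r1, r1, #1 → r1=4+1=5
CMP r1, #7  (cmp 5,7)
BNE L1: taken
SUB r5, r5, r0 → r5=6-30=-24
LDR r5, [r3] → r5=M[212]=3
ADD r0, r0, r5 → r0=30+3=33
ADD r3, r3, #4 → r3=212+4=216
ADD r1, r1, #1 → r1=5+1=6
CMP r1, #7  (cmp 6,7)
BNE L1: taken
SUB r5, r5, r0 → r5=3-33=-30
LDR r5, [r3] → r5=M[216]=6
ADD r0, r0, r5 → r0=33+6=39
ADD r3, r3, #4 → r3=216+4=220
ADD r1, r1, #1 → r1=6+1=7
CMP r1, #7  (cmp 7,7)
BNE L1: not taken
halt.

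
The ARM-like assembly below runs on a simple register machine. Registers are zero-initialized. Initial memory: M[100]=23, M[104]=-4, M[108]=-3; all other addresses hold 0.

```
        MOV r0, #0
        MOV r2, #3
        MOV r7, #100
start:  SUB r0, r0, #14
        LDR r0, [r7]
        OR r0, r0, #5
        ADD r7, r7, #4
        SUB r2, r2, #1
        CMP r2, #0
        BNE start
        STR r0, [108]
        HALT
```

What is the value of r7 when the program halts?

MOV r0, #0 → r0=0
MOV r2, #3 → r2=3
MOV r7, #100 → r7=100
SUB r0, r0, #14 → r0=0-14=-14
LDR r0, [r7] → r0=M[100]=23
OR r0, r0, #5 → r0=23|5=23
ADD r7, r7, #4 → r7=100+4=104
SUB r2, r2, #1 → r2=3-1=2
CMP r2, #0  (cmp 2,0)
BNE start: taken
SUB r0, r0, #14 → r0=23-14=9
LDR r0, [r7] → r0=M[104]=-4
OR r0, r0, #5 → r0=(-4)|5=-3
ADD r7, r7, #4 → r7=104+4=108
SUB r2, r2, #1 → r2=2-1=1
CMP r2, #0  (cmp 1,0)
BNE start: taken
SUB r0, r0, #14 → r0=(-3)-14=-17
LDR r0, [r7] → r0=M[108]=-3
OR r0, r0, #5 → r0=(-3)|5=-3
ADD r7, r7, #4 → r7=108+4=112
SUB r2, r2, #1 → r2=1-1=0
CMP r2, #0  (cmp 0,0)
BNE start: not taken
STR r0, [108] → M[108]=-3
halt.

112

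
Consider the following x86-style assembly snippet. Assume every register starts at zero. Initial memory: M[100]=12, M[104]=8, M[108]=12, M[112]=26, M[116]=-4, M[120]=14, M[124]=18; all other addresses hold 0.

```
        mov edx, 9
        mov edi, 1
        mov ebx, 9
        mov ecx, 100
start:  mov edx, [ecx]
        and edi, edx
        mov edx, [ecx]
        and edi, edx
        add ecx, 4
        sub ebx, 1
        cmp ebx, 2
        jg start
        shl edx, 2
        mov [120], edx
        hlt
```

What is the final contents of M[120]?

72

edx=9
edi=1
ebx=9
ecx=100
edx=M[100]=12
edi=1&12=0
edx=M[100]=12
edi=0&12=0
ecx=100+4=104
ebx=9-1=8
cmp ebx, 2  (cmp 8,2)
jg start: taken
edx=M[104]=8
edi=0&8=0
edx=M[104]=8
edi=0&8=0
ecx=104+4=108
ebx=8-1=7
cmp ebx, 2  (cmp 7,2)
jg start: taken
edx=M[108]=12
edi=0&12=0
edx=M[108]=12
edi=0&12=0
ecx=108+4=112
ebx=7-1=6
cmp ebx, 2  (cmp 6,2)
jg start: taken
edx=M[112]=26
edi=0&26=0
edx=M[112]=26
edi=0&26=0
ecx=112+4=116
ebx=6-1=5
cmp ebx, 2  (cmp 5,2)
jg start: taken
edx=M[116]=-4
edi=0&(-4)=0
edx=M[116]=-4
edi=0&(-4)=0
ecx=116+4=120
ebx=5-1=4
cmp ebx, 2  (cmp 4,2)
jg start: taken
edx=M[120]=14
edi=0&14=0
edx=M[120]=14
edi=0&14=0
ecx=120+4=124
ebx=4-1=3
cmp ebx, 2  (cmp 3,2)
jg start: taken
edx=M[124]=18
edi=0&18=0
edx=M[124]=18
edi=0&18=0
ecx=124+4=128
ebx=3-1=2
cmp ebx, 2  (cmp 2,2)
jg start: not taken
edx=18<<2=72
mov [120], edx → M[120]=72
halt.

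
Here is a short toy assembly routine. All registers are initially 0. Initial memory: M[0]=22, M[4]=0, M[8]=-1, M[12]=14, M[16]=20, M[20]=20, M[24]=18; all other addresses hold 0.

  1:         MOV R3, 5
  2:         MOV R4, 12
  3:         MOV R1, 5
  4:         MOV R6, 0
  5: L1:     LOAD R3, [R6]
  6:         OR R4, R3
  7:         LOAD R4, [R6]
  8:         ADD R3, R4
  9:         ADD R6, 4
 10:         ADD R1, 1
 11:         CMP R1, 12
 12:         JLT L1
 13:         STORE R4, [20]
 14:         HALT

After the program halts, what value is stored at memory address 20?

18

MOV R3, 5 → R3=5
MOV R4, 12 → R4=12
MOV R1, 5 → R1=5
MOV R6, 0 → R6=0
LOAD R3, [R6] → R3=M[0]=22
OR R4, R3 → R4=12|22=30
LOAD R4, [R6] → R4=M[0]=22
ADD R3, R4 → R3=22+22=44
ADD R6, 4 → R6=0+4=4
ADD R1, 1 → R1=5+1=6
CMP R1, 12  (cmp 6,12)
JLT L1: taken
LOAD R3, [R6] → R3=M[4]=0
OR R4, R3 → R4=22|0=22
LOAD R4, [R6] → R4=M[4]=0
ADD R3, R4 → R3=0+0=0
ADD R6, 4 → R6=4+4=8
ADD R1, 1 → R1=6+1=7
CMP R1, 12  (cmp 7,12)
JLT L1: taken
LOAD R3, [R6] → R3=M[8]=-1
OR R4, R3 → R4=0|(-1)=-1
LOAD R4, [R6] → R4=M[8]=-1
ADD R3, R4 → R3=(-1)+(-1)=-2
ADD R6, 4 → R6=8+4=12
ADD R1, 1 → R1=7+1=8
CMP R1, 12  (cmp 8,12)
JLT L1: taken
LOAD R3, [R6] → R3=M[12]=14
OR R4, R3 → R4=(-1)|14=-1
LOAD R4, [R6] → R4=M[12]=14
ADD R3, R4 → R3=14+14=28
ADD R6, 4 → R6=12+4=16
ADD R1, 1 → R1=8+1=9
CMP R1, 12  (cmp 9,12)
JLT L1: taken
LOAD R3, [R6] → R3=M[16]=20
OR R4, R3 → R4=14|20=30
LOAD R4, [R6] → R4=M[16]=20
ADD R3, R4 → R3=20+20=40
ADD R6, 4 → R6=16+4=20
ADD R1, 1 → R1=9+1=10
CMP R1, 12  (cmp 10,12)
JLT L1: taken
LOAD R3, [R6] → R3=M[20]=20
OR R4, R3 → R4=20|20=20
LOAD R4, [R6] → R4=M[20]=20
ADD R3, R4 → R3=20+20=40
ADD R6, 4 → R6=20+4=24
ADD R1, 1 → R1=10+1=11
CMP R1, 12  (cmp 11,12)
JLT L1: taken
LOAD R3, [R6] → R3=M[24]=18
OR R4, R3 → R4=20|18=22
LOAD R4, [R6] → R4=M[24]=18
ADD R3, R4 → R3=18+18=36
ADD R6, 4 → R6=24+4=28
ADD R1, 1 → R1=11+1=12
CMP R1, 12  (cmp 12,12)
JLT L1: not taken
STORE R4, [20] → M[20]=18
halt.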